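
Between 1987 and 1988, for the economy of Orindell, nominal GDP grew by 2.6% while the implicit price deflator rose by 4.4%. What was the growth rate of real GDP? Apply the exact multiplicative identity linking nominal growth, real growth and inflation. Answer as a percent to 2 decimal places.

(1 + g_nom) = (1 + g_real)(1 + π), so g_real = 1.0260 / 1.0440 − 1 = -0.01724.

-1.72%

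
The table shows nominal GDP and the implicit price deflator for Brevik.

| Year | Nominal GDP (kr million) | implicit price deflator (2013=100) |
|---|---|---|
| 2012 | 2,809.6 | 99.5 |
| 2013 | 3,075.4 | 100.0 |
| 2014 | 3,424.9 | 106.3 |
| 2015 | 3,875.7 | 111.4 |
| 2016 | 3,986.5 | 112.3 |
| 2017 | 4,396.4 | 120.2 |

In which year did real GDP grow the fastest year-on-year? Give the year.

2013

2013: real = 3075.4/1.000 = 3075.40; growth vs 2012 (2823.72) = 8.91%.
2014: real = 3424.9/1.063 = 3221.92; growth vs 2013 (3075.40) = 4.76%.
2015: real = 3875.7/1.114 = 3479.08; growth vs 2014 (3221.92) = 7.98%.
2016: real = 3986.5/1.123 = 3549.87; growth vs 2015 (3479.08) = 2.03%.
2017: real = 4396.4/1.202 = 3657.57; growth vs 2016 (3549.87) = 3.03%.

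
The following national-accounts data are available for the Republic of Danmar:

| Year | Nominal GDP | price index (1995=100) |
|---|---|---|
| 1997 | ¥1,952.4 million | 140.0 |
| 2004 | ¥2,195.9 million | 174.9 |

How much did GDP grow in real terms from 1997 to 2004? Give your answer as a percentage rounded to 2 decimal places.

Real GDP 1997 = 1952.4 / 1.400 = 1394.57.
Real GDP 2004 = 2195.9 / 1.749 = 1255.52.
Real growth = 1255.52 / 1394.57 − 1 = -0.0997.

-9.97%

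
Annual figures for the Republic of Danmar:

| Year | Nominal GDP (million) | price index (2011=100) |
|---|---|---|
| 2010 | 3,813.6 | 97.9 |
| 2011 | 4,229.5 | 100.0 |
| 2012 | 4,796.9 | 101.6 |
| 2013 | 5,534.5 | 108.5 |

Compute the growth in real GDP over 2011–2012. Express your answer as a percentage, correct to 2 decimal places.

Real GDP 2011 = 4229.5/1.000 = 4229.50.
Real GDP 2012 = 4796.9/1.016 = 4721.36.
Change = 4721.36/4229.50 − 1 = 0.1163.

11.63%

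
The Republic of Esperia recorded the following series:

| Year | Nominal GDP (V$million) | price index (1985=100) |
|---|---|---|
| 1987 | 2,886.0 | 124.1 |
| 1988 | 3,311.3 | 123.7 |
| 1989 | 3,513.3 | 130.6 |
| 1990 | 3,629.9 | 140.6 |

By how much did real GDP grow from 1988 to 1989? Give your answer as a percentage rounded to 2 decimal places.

0.49%

Real GDP 1988 = 3311.3/1.237 = 2676.88.
Real GDP 1989 = 3513.3/1.306 = 2690.12.
Change = 2690.12/2676.88 − 1 = 0.0049.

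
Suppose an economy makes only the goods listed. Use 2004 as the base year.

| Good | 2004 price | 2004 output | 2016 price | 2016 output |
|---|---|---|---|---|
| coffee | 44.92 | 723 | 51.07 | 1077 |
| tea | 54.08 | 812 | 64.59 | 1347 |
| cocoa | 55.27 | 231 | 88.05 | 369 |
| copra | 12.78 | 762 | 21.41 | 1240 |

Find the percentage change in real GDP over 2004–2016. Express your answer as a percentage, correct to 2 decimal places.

Real GDP 2004 = Nominal GDP 2004 = 44.92·723 + 54.08·812 + 55.27·231 + 12.78·762 = 98895.85.
Real GDP 2016 (at 2004 prices) = 44.92·1077 + 54.08·1347 + 55.27·369 + 12.78·1240 = 157466.43.
Real growth = 157466.43/98895.85 − 1 = 0.5922.

59.22%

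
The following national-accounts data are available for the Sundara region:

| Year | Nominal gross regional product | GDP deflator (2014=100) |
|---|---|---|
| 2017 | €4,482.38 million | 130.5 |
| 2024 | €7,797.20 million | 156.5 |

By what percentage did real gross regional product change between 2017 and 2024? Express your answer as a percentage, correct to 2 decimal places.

45.05%

Deflate each year: 2017 → 4482.38/1.305 = 3434.77; 2024 → 7797.20/1.565 = 4982.24.
So real gross regional product changed by 4982.24/3434.77 − 1 = 0.4505, i.e. 45.05%.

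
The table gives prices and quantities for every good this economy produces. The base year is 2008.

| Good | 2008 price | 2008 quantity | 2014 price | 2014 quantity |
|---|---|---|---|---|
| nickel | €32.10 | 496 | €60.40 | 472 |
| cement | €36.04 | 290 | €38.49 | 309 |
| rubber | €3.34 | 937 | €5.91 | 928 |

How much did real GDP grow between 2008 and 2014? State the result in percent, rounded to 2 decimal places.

Real GDP 2008 = Nominal GDP 2008 = 32.10·496 + 36.04·290 + 3.34·937 = 29502.78.
Real GDP 2014 (at 2008 prices) = 32.10·472 + 36.04·309 + 3.34·928 = 29387.08.
Real growth = 29387.08/29502.78 − 1 = -0.0039.

-0.39%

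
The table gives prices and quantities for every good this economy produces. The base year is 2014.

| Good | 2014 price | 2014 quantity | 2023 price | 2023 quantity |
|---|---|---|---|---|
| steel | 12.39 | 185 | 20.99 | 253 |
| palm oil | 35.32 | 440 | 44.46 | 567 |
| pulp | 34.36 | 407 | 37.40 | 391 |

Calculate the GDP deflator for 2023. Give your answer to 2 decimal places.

Nominal GDP 2023 = 20.99·253 + 44.46·567 + 37.40·391 = 45142.69.
Real GDP 2023 (at 2014 prices) = 12.39·253 + 35.32·567 + 34.36·391 = 36595.87.
Deflator = Nominal/Real × 100 = 45142.69/36595.87 × 100 = 123.355.

123.35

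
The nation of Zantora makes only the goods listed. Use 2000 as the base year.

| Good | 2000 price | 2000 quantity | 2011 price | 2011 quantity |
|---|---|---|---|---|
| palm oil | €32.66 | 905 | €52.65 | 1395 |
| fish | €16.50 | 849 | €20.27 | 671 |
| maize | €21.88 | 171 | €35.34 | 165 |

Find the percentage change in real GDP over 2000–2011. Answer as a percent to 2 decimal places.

27.34%

Real GDP 2000 = Nominal GDP 2000 = 32.66·905 + 16.50·849 + 21.88·171 = 47307.28.
Real GDP 2011 (at 2000 prices) = 32.66·1395 + 16.50·671 + 21.88·165 = 60242.40.
Real growth = 60242.40/47307.28 − 1 = 0.2734.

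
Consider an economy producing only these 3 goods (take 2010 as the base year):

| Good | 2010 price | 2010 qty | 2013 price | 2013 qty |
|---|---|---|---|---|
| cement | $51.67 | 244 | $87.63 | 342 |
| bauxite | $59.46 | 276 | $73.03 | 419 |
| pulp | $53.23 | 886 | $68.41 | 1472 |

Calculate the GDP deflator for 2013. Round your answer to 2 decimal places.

Nominal GDP 2013 = 87.63·342 + 73.03·419 + 68.41·1472 = 161268.55.
Real GDP 2013 (at 2010 prices) = 51.67·342 + 59.46·419 + 53.23·1472 = 120939.44.
Deflator = Nominal/Real × 100 = 161268.55/120939.44 × 100 = 133.347.

133.35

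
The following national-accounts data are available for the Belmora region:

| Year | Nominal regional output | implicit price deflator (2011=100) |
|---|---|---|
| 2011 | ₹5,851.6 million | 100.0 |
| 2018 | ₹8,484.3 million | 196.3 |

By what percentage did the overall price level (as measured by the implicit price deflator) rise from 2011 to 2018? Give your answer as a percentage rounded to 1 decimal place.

Price-level change = 196.3 / 100.0 − 1 = 0.9630.

96.3%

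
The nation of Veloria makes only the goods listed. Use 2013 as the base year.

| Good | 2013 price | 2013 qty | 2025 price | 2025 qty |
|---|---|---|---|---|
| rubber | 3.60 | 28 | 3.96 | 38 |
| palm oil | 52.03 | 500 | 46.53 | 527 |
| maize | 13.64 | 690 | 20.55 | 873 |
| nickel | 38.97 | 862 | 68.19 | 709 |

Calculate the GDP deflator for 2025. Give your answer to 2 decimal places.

Nominal GDP 2025 = 3.96·38 + 46.53·527 + 20.55·873 + 68.19·709 = 90958.65.
Real GDP 2025 (at 2013 prices) = 3.60·38 + 52.03·527 + 13.64·873 + 38.97·709 = 67094.06.
Deflator = Nominal/Real × 100 = 90958.65/67094.06 × 100 = 135.569.

135.57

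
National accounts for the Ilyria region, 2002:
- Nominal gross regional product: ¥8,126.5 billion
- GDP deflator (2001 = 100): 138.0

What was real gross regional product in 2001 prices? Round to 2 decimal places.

¥5,888.77 billion

Real gross regional product = Nominal / (GDP deflator/100) = 8126.5 / 1.380 = 5888.77.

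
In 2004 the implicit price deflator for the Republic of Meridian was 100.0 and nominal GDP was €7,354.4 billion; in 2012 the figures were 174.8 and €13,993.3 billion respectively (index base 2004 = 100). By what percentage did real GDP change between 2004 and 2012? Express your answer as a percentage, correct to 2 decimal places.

8.85%

Real GDP 2004 = 7354.4 / 1.000 = 7354.40.
Real GDP 2012 = 13993.3 / 1.748 = 8005.32.
Real growth = 8005.32 / 7354.40 − 1 = 0.0885.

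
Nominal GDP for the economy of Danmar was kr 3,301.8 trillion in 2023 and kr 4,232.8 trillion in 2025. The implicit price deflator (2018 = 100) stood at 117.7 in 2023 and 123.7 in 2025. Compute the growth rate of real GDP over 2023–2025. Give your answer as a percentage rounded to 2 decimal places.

21.98%

Real GDP 2023 = 3301.8 / 1.177 = 2805.27.
Real GDP 2025 = 4232.8 / 1.237 = 3421.83.
Real growth = 3421.83 / 2805.27 − 1 = 0.2198.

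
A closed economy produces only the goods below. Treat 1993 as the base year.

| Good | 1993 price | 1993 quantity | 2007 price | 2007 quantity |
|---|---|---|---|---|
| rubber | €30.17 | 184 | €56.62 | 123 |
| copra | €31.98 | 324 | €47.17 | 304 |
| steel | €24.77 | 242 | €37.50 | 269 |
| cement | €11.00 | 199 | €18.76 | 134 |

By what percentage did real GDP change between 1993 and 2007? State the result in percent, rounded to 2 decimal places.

Real GDP 1993 = Nominal GDP 1993 = 30.17·184 + 31.98·324 + 24.77·242 + 11.00·199 = 24096.14.
Real GDP 2007 (at 1993 prices) = 30.17·123 + 31.98·304 + 24.77·269 + 11.00·134 = 21569.96.
Real growth = 21569.96/24096.14 − 1 = -0.1048.

-10.48%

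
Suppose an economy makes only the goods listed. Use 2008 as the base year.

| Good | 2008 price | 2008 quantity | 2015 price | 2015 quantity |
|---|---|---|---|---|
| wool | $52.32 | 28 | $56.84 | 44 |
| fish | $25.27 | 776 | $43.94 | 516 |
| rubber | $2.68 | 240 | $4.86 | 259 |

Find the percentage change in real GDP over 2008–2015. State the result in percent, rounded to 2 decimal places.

-26.16%

Real GDP 2008 = Nominal GDP 2008 = 52.32·28 + 25.27·776 + 2.68·240 = 21717.68.
Real GDP 2015 (at 2008 prices) = 52.32·44 + 25.27·516 + 2.68·259 = 16035.52.
Real growth = 16035.52/21717.68 − 1 = -0.2616.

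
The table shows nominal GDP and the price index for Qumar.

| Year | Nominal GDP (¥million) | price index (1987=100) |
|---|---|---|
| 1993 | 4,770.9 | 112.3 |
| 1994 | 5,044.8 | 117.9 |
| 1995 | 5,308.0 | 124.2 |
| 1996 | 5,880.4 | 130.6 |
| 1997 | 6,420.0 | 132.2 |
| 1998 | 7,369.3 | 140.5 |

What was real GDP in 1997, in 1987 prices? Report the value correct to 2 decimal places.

Real GDP 1997 = 6420.0 / 1.322 = 4856.28.

¥4,856.28 million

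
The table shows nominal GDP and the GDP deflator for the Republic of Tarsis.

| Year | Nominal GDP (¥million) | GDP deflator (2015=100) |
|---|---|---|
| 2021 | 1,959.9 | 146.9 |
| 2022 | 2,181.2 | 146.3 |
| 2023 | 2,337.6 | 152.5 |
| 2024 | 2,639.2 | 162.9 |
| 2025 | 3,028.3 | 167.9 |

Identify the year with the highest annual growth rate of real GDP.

2022: real = 2181.2/1.463 = 1490.91; growth vs 2021 (1334.17) = 11.75%.
2023: real = 2337.6/1.525 = 1532.85; growth vs 2022 (1490.91) = 2.81%.
2024: real = 2639.2/1.629 = 1620.14; growth vs 2023 (1532.85) = 5.69%.
2025: real = 3028.3/1.679 = 1803.63; growth vs 2024 (1620.14) = 11.33%.

2022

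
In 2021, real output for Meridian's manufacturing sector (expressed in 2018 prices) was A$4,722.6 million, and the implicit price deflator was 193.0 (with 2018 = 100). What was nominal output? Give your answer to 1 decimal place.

Nominal output = Real × (implicit price deflator/100) = 4722.6 × 1.930 = 9114.62.

A$9,114.6 million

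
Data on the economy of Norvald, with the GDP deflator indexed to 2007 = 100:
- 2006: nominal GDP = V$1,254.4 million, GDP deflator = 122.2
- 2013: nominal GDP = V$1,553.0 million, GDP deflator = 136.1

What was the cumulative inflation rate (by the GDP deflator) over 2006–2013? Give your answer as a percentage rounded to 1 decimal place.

Price-level change = 136.1 / 122.2 − 1 = 0.1137.

11.4%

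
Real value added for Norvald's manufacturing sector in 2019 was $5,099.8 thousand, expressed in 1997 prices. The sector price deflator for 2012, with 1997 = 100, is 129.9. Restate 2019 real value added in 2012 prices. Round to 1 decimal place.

$6,624.6 thousand

Real value added in 2012 prices = Real value added in 1997 prices × (P_2012/P_1997) = 5099.8 × 1.299 = 6624.64.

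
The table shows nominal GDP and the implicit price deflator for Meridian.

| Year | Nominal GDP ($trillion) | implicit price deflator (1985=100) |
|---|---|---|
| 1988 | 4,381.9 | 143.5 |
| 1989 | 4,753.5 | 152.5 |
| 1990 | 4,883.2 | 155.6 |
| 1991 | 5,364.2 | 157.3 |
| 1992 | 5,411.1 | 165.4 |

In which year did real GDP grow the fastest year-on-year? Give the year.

1989: real = 4753.5/1.525 = 3117.05; growth vs 1988 (3053.59) = 2.08%.
1990: real = 4883.2/1.556 = 3138.30; growth vs 1989 (3117.05) = 0.68%.
1991: real = 5364.2/1.573 = 3410.17; growth vs 1990 (3138.30) = 8.66%.
1992: real = 5411.1/1.654 = 3271.52; growth vs 1991 (3410.17) = -4.07%.

1991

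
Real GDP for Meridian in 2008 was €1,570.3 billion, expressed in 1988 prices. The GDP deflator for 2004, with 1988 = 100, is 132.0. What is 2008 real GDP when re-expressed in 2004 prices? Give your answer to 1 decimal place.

Real GDP in 2004 prices = Real GDP in 1988 prices × (P_2004/P_1988) = 1570.3 × 1.320 = 2072.80.

€2,072.8 billion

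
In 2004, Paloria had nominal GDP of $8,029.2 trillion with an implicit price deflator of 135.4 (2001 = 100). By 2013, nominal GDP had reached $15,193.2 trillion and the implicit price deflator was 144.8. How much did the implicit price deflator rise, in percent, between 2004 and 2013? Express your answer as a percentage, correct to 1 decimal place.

6.9%

Price-level change = 144.8 / 135.4 − 1 = 0.0694.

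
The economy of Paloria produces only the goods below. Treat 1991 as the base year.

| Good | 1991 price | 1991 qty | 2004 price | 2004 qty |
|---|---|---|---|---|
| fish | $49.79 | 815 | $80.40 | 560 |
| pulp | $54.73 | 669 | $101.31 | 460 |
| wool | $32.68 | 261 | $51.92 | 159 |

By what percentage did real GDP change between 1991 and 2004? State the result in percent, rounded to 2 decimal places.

Real GDP 1991 = Nominal GDP 1991 = 49.79·815 + 54.73·669 + 32.68·261 = 85722.70.
Real GDP 2004 (at 1991 prices) = 49.79·560 + 54.73·460 + 32.68·159 = 58254.32.
Real growth = 58254.32/85722.70 − 1 = -0.3204.

-32.04%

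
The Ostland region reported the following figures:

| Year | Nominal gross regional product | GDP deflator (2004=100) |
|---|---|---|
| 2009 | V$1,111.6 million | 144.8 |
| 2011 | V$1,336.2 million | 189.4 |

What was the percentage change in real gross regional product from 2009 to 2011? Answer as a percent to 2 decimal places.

-8.10%

Real gross regional product 2009 = 1111.6 / 1.448 = 767.68.
Real gross regional product 2011 = 1336.2 / 1.894 = 705.49.
Real growth = 705.49 / 767.68 − 1 = -0.0810.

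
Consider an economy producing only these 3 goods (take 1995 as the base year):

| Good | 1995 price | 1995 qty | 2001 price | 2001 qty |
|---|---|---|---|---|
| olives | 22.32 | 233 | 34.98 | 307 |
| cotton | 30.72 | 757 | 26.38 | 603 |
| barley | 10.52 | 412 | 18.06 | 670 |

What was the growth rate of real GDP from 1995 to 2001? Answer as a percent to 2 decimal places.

Real GDP 1995 = Nominal GDP 1995 = 22.32·233 + 30.72·757 + 10.52·412 = 32789.84.
Real GDP 2001 (at 1995 prices) = 22.32·307 + 30.72·603 + 10.52·670 = 32424.80.
Real growth = 32424.80/32789.84 − 1 = -0.0111.

-1.11%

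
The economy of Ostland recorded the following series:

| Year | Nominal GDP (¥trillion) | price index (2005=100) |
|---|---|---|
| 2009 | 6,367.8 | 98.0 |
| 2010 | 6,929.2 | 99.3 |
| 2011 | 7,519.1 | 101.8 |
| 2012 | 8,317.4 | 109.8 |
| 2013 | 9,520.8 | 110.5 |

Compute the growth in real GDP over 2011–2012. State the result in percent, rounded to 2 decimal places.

2.56%

Real GDP 2011 = 7519.1/1.018 = 7386.15.
Real GDP 2012 = 8317.4/1.098 = 7575.05.
Change = 7575.05/7386.15 − 1 = 0.0256.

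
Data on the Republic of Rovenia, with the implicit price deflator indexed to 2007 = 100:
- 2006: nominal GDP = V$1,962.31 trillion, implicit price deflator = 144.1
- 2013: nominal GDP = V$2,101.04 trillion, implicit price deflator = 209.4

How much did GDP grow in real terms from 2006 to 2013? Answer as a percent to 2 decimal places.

-26.32%

Real GDP 2006 = 1962.31 / 1.441 = 1361.77.
Real GDP 2013 = 2101.04 / 2.094 = 1003.36.
Real growth = 1003.36 / 1361.77 − 1 = -0.2632.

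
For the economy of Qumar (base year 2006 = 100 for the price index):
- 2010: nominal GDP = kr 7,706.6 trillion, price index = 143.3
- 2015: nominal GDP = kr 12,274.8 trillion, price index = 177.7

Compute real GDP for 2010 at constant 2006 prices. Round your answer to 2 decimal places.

kr 5,377.95 trillion

Real GDP = Nominal / (price index/100) = 7706.6 / 1.433 = 5377.95.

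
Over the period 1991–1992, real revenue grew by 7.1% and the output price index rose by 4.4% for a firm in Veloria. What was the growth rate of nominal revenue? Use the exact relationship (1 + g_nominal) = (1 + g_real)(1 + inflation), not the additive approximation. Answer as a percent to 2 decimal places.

(1 + g_nom) = (1 + g_real)(1 + π) = 1.0710 × 1.0440 = 1.11812.

11.81%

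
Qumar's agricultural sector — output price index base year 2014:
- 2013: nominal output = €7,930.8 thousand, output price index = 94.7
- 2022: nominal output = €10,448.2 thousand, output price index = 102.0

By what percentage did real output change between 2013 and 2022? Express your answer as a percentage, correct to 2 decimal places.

Real output 2013 = 7930.8 / 0.947 = 8374.66.
Real output 2022 = 10448.2 / 1.020 = 10243.33.
Real growth = 10243.33 / 8374.66 − 1 = 0.2231.

22.31%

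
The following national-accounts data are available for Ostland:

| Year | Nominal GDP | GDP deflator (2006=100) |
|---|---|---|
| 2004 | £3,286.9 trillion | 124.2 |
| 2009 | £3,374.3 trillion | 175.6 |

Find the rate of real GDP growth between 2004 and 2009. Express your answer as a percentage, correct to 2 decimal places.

-27.39%

Deflate each year: 2004 → 3286.9/1.242 = 2646.46; 2009 → 3374.3/1.756 = 1921.58.
So real GDP changed by 1921.58/2646.46 − 1 = -0.2739, i.e. -27.39%.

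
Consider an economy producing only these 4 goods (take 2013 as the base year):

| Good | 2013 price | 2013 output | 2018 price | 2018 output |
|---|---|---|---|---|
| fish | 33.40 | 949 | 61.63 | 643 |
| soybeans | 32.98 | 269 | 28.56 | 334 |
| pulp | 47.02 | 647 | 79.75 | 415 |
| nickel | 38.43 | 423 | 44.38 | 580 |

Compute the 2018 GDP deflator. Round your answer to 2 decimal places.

Nominal GDP 2018 = 61.63·643 + 28.56·334 + 79.75·415 + 44.38·580 = 108003.78.
Real GDP 2018 (at 2013 prices) = 33.40·643 + 32.98·334 + 47.02·415 + 38.43·580 = 74294.22.
Deflator = Nominal/Real × 100 = 108003.78/74294.22 × 100 = 145.373.

145.37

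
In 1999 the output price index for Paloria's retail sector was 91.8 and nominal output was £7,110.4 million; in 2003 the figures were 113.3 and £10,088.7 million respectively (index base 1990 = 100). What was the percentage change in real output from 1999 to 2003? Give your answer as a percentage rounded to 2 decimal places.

Real output 1999 = 7110.4 / 0.918 = 7745.53.
Real output 2003 = 10088.7 / 1.133 = 8904.41.
Real growth = 8904.41 / 7745.53 − 1 = 0.1496.

14.96%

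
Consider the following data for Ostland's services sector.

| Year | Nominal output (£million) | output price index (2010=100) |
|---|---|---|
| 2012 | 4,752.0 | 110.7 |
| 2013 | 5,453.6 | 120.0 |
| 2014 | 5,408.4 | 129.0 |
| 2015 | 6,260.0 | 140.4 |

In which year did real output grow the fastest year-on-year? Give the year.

2013: real = 5453.6/1.200 = 4544.67; growth vs 2012 (4292.68) = 5.87%.
2014: real = 5408.4/1.290 = 4192.56; growth vs 2013 (4544.67) = -7.75%.
2015: real = 6260.0/1.404 = 4458.69; growth vs 2014 (4192.56) = 6.35%.

2015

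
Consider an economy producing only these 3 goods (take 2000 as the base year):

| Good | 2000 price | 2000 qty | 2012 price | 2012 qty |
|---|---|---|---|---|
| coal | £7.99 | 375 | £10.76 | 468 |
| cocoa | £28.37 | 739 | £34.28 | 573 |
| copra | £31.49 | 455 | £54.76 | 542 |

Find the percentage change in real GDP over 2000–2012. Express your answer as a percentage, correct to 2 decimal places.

Real GDP 2000 = Nominal GDP 2000 = 7.99·375 + 28.37·739 + 31.49·455 = 38289.63.
Real GDP 2012 (at 2000 prices) = 7.99·468 + 28.37·573 + 31.49·542 = 37062.91.
Real growth = 37062.91/38289.63 − 1 = -0.0320.

-3.20%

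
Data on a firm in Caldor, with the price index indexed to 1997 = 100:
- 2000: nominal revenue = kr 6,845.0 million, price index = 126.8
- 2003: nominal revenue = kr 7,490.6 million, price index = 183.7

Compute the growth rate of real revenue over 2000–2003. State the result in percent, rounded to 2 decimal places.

-24.46%

Real revenue 2000 = 6845.0 / 1.268 = 5398.26.
Real revenue 2003 = 7490.6 / 1.837 = 4077.63.
Real growth = 4077.63 / 5398.26 − 1 = -0.2446.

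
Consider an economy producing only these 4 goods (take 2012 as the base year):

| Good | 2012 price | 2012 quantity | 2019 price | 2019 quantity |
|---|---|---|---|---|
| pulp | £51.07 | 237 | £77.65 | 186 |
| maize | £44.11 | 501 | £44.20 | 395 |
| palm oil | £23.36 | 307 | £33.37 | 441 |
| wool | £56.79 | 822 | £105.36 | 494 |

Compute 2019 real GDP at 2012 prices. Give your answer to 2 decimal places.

Real GDP 2019 = Σ (p_2012 × q_2019) = 51.07·186 + 44.11·395 + 23.36·441 + 56.79·494 = 65278.49.

£65278.49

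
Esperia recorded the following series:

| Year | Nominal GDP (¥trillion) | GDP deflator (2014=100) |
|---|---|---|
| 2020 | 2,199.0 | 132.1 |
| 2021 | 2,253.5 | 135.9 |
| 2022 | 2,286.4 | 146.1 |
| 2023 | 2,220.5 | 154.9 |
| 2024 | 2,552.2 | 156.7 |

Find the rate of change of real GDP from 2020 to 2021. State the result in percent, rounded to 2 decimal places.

-0.39%

Real GDP 2020 = 2199.0/1.321 = 1664.65.
Real GDP 2021 = 2253.5/1.359 = 1658.20.
Change = 1658.20/1664.65 − 1 = -0.0039.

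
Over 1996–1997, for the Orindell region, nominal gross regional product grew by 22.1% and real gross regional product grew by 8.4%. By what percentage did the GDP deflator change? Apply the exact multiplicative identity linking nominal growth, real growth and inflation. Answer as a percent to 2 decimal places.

12.64%

(1 + g_nom) = (1 + g_real)(1 + π), so π = 1.2210 / 1.0840 − 1 = 0.12638.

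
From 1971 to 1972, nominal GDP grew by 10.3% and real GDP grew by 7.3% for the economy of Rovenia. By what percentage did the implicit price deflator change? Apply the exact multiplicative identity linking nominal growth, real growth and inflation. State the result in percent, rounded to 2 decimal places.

2.80%

(1 + g_nom) = (1 + g_real)(1 + π), so π = 1.1030 / 1.0730 − 1 = 0.02796.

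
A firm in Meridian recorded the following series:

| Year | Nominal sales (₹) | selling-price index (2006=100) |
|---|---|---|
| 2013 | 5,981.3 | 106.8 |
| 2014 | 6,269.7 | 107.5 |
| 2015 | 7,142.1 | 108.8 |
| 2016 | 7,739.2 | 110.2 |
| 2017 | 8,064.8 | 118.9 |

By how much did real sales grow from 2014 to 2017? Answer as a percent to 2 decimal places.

Real sales 2014 = 6269.7/1.075 = 5832.28.
Real sales 2017 = 8064.8/1.189 = 6782.84.
Change = 6782.84/5832.28 − 1 = 0.1630.

16.30%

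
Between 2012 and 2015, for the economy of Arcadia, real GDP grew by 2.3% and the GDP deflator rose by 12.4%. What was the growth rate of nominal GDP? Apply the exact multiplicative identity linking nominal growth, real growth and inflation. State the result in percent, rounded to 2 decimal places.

14.99%

(1 + g_nom) = (1 + g_real)(1 + π) = 1.0230 × 1.1240 = 1.14985.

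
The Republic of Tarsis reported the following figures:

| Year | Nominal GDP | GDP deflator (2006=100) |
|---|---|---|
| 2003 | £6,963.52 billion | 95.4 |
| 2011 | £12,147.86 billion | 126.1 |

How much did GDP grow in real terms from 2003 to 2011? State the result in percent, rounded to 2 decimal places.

31.98%

Real GDP 2003 = 6963.52 / 0.954 = 7299.29.
Real GDP 2011 = 12147.86 / 1.261 = 9633.51.
Real growth = 9633.51 / 7299.29 − 1 = 0.3198.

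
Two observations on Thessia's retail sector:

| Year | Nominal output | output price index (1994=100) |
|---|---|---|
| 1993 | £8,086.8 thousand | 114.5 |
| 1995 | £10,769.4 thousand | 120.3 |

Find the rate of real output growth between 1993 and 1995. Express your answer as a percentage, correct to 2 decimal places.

Deflate each year: 1993 → 8086.8/1.145 = 7062.71; 1995 → 10769.4/1.203 = 8952.12.
So real output changed by 8952.12/7062.71 − 1 = 0.2675, i.e. 26.75%.

26.75%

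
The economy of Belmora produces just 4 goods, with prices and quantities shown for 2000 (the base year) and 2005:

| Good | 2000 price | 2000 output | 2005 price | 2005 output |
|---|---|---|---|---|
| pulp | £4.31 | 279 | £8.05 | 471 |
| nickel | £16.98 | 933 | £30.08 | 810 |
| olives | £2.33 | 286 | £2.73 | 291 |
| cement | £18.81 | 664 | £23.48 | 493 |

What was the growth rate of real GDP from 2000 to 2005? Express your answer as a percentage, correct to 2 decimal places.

Real GDP 2000 = Nominal GDP 2000 = 4.31·279 + 16.98·933 + 2.33·286 + 18.81·664 = 30201.05.
Real GDP 2005 (at 2000 prices) = 4.31·471 + 16.98·810 + 2.33·291 + 18.81·493 = 25735.17.
Real growth = 25735.17/30201.05 − 1 = -0.1479.

-14.79%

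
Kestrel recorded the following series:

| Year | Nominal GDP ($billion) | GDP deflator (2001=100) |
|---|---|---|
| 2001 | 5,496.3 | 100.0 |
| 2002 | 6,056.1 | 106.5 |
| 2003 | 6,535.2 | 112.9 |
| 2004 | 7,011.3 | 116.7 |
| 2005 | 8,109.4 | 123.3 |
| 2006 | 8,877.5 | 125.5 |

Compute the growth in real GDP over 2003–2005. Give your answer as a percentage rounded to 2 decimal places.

Real GDP 2003 = 6535.2/1.129 = 5788.49.
Real GDP 2005 = 8109.4/1.233 = 6576.97.
Change = 6576.97/5788.49 − 1 = 0.1362.

13.62%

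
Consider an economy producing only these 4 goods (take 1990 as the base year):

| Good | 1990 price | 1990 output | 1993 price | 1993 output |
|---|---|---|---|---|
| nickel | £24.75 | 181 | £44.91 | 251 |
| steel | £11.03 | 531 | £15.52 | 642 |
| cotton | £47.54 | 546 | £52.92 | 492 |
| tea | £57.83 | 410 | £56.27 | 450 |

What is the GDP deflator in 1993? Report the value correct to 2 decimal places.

Nominal GDP 1993 = 44.91·251 + 15.52·642 + 52.92·492 + 56.27·450 = 72594.39.
Real GDP 1993 (at 1990 prices) = 24.75·251 + 11.03·642 + 47.54·492 + 57.83·450 = 62706.69.
Deflator = Nominal/Real × 100 = 72594.39/62706.69 × 100 = 115.768.

115.77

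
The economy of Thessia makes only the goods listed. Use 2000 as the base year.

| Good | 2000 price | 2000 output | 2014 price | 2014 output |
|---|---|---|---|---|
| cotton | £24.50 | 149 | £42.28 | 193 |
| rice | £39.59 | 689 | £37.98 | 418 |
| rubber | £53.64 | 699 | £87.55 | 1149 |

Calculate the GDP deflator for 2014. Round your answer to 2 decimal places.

Nominal GDP 2014 = 42.28·193 + 37.98·418 + 87.55·1149 = 124630.63.
Real GDP 2014 (at 2000 prices) = 24.50·193 + 39.59·418 + 53.64·1149 = 82909.48.
Deflator = Nominal/Real × 100 = 124630.63/82909.48 × 100 = 150.321.

150.32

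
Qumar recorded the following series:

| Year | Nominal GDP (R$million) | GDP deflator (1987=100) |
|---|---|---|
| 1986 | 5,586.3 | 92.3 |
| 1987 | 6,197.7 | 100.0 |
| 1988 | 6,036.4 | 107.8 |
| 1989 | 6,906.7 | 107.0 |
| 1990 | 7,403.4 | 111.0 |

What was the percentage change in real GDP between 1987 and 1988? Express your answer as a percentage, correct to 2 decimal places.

-9.65%

Real GDP 1987 = 6197.7/1.000 = 6197.70.
Real GDP 1988 = 6036.4/1.078 = 5599.63.
Change = 5599.63/6197.70 − 1 = -0.0965.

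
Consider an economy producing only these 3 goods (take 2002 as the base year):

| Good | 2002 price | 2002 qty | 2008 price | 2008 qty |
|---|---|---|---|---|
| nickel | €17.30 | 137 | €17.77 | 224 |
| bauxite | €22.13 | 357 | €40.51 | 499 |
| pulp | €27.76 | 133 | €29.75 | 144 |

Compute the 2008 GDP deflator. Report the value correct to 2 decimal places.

150.56

Nominal GDP 2008 = 17.77·224 + 40.51·499 + 29.75·144 = 28478.97.
Real GDP 2008 (at 2002 prices) = 17.30·224 + 22.13·499 + 27.76·144 = 18915.51.
Deflator = Nominal/Real × 100 = 28478.97/18915.51 × 100 = 150.559.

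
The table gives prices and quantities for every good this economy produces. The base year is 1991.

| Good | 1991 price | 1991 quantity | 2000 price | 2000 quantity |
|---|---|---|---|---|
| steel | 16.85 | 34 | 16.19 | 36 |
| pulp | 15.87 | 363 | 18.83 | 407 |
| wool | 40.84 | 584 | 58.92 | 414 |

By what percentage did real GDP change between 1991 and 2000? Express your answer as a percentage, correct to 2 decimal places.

-20.58%

Real GDP 1991 = Nominal GDP 1991 = 16.85·34 + 15.87·363 + 40.84·584 = 30184.27.
Real GDP 2000 (at 1991 prices) = 16.85·36 + 15.87·407 + 40.84·414 = 23973.45.
Real growth = 23973.45/30184.27 − 1 = -0.2058.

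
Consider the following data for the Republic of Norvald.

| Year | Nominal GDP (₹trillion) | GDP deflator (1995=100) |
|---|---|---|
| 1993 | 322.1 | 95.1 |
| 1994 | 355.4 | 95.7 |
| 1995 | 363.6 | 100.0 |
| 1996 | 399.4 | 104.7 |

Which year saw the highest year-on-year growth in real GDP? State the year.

1994: real = 355.4/0.957 = 371.37; growth vs 1993 (338.70) = 9.65%.
1995: real = 363.6/1.000 = 363.60; growth vs 1994 (371.37) = -2.09%.
1996: real = 399.4/1.047 = 381.47; growth vs 1995 (363.60) = 4.91%.

1994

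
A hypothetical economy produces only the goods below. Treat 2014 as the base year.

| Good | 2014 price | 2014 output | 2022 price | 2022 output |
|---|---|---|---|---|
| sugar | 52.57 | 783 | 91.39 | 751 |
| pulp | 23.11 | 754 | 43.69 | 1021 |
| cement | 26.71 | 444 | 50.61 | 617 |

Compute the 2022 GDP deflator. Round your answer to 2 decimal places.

181.59

Nominal GDP 2022 = 91.39·751 + 43.69·1021 + 50.61·617 = 144467.75.
Real GDP 2022 (at 2014 prices) = 52.57·751 + 23.11·1021 + 26.71·617 = 79555.45.
Deflator = Nominal/Real × 100 = 144467.75/79555.45 × 100 = 181.594.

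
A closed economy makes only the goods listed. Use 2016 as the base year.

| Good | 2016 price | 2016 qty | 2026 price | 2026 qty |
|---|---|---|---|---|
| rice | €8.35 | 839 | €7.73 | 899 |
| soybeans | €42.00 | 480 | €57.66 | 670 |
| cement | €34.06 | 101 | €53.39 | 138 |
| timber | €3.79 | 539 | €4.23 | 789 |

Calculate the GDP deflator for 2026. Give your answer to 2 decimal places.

Nominal GDP 2026 = 7.73·899 + 57.66·670 + 53.39·138 + 4.23·789 = 56286.76.
Real GDP 2026 (at 2016 prices) = 8.35·899 + 42.00·670 + 34.06·138 + 3.79·789 = 43337.24.
Deflator = Nominal/Real × 100 = 56286.76/43337.24 × 100 = 129.881.

129.88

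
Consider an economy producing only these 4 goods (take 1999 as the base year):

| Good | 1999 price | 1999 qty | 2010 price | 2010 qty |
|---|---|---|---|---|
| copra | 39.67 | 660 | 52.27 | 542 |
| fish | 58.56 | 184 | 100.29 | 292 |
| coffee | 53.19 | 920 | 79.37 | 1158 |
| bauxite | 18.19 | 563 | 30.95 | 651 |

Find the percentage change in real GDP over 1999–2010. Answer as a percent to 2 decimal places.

16.54%

Real GDP 1999 = Nominal GDP 1999 = 39.67·660 + 58.56·184 + 53.19·920 + 18.19·563 = 96133.01.
Real GDP 2010 (at 1999 prices) = 39.67·542 + 58.56·292 + 53.19·1158 + 18.19·651 = 112036.37.
Real growth = 112036.37/96133.01 − 1 = 0.1654.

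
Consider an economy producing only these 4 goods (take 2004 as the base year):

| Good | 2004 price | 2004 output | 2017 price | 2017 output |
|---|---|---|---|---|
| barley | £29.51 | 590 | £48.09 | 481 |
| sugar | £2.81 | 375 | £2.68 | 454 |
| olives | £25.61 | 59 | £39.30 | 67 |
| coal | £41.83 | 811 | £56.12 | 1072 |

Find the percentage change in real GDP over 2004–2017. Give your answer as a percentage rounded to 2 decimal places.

Real GDP 2004 = Nominal GDP 2004 = 29.51·590 + 2.81·375 + 25.61·59 + 41.83·811 = 53899.77.
Real GDP 2017 (at 2004 prices) = 29.51·481 + 2.81·454 + 25.61·67 + 41.83·1072 = 62027.68.
Real growth = 62027.68/53899.77 − 1 = 0.1508.

15.08%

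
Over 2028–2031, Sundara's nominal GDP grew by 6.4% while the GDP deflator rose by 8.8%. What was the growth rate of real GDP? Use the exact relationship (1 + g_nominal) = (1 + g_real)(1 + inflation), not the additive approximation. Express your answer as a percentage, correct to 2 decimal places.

-2.21%

(1 + g_nom) = (1 + g_real)(1 + π), so g_real = 1.0640 / 1.0880 − 1 = -0.02206.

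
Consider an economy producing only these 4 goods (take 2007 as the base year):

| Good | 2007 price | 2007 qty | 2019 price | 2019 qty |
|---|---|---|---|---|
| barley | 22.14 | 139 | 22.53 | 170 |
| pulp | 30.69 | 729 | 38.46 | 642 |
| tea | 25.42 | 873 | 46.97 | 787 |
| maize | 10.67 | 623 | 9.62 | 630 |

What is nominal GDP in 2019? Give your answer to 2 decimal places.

71547.41

Nominal GDP 2019 = Σ (p_2019 × q_2019) = 22.53·170 + 38.46·642 + 46.97·787 + 9.62·630 = 71547.41.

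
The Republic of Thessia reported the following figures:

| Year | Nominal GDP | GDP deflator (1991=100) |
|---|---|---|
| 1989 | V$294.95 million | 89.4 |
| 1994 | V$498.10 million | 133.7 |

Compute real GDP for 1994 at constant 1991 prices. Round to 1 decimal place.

V$372.6 million

Real GDP = Nominal / (GDP deflator/100) = 498.10 / 1.337 = 372.55.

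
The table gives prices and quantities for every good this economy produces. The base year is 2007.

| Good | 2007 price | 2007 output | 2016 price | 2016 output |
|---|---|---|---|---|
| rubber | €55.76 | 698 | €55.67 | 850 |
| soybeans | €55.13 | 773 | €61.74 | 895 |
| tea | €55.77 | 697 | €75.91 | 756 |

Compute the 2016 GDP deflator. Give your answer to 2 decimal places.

115.17

Nominal GDP 2016 = 55.67·850 + 61.74·895 + 75.91·756 = 159964.76.
Real GDP 2016 (at 2007 prices) = 55.76·850 + 55.13·895 + 55.77·756 = 138899.47.
Deflator = Nominal/Real × 100 = 159964.76/138899.47 × 100 = 115.166.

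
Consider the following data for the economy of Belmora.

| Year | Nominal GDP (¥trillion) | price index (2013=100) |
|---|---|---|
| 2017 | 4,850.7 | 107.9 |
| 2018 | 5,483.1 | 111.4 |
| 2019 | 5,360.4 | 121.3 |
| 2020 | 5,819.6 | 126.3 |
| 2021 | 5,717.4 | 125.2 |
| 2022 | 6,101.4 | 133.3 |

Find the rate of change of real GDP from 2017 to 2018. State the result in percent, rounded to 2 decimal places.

Real GDP 2017 = 4850.7/1.079 = 4495.55.
Real GDP 2018 = 5483.1/1.114 = 4921.99.
Change = 4921.99/4495.55 − 1 = 0.0949.

9.49%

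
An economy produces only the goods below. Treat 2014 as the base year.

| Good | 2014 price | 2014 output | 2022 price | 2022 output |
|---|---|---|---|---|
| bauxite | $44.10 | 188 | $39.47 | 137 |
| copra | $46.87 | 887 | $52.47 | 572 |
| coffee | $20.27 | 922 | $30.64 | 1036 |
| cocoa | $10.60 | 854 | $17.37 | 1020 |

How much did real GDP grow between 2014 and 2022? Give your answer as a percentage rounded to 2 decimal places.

-16.68%

Real GDP 2014 = Nominal GDP 2014 = 44.10·188 + 46.87·887 + 20.27·922 + 10.60·854 = 77605.83.
Real GDP 2022 (at 2014 prices) = 44.10·137 + 46.87·572 + 20.27·1036 + 10.60·1020 = 64663.06.
Real growth = 64663.06/77605.83 − 1 = -0.1668.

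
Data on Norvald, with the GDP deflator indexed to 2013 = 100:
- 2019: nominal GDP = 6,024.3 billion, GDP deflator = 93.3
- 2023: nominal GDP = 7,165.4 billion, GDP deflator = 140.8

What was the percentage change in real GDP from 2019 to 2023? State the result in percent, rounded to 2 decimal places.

Deflate each year: 2019 → 6024.3/0.933 = 6456.91; 2023 → 7165.4/1.408 = 5089.06.
So real GDP changed by 5089.06/6456.91 − 1 = -0.2118, i.e. -21.18%.

-21.18%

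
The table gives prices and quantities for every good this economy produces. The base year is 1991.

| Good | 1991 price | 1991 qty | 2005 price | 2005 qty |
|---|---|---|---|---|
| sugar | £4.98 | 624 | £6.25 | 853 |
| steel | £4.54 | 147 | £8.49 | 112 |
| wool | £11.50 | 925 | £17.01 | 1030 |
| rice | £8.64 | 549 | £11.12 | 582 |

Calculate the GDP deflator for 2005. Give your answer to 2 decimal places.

Nominal GDP 2005 = 6.25·853 + 8.49·112 + 17.01·1030 + 11.12·582 = 30274.27.
Real GDP 2005 (at 1991 prices) = 4.98·853 + 4.54·112 + 11.50·1030 + 8.64·582 = 21629.90.
Deflator = Nominal/Real × 100 = 30274.27/21629.90 × 100 = 139.965.

139.96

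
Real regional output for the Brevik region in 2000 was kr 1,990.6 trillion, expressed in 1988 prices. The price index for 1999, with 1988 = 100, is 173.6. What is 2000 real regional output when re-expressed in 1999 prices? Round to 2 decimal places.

kr 3,455.68 trillion

Real regional output in 1999 prices = Real regional output in 1988 prices × (P_1999/P_1988) = 1990.6 × 1.736 = 3455.68.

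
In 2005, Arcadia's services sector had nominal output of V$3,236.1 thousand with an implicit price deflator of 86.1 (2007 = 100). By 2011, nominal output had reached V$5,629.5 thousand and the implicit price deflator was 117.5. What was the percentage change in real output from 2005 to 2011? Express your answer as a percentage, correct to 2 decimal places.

Real output 2005 = 3236.1 / 0.861 = 3758.54.
Real output 2011 = 5629.5 / 1.175 = 4791.06.
Real growth = 4791.06 / 3758.54 − 1 = 0.2747.

27.47%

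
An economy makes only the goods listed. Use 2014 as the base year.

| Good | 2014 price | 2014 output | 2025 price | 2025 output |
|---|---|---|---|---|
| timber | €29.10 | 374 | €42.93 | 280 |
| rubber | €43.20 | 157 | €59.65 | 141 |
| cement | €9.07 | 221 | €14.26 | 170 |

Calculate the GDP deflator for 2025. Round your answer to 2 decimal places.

Nominal GDP 2025 = 42.93·280 + 59.65·141 + 14.26·170 = 22855.25.
Real GDP 2025 (at 2014 prices) = 29.10·280 + 43.20·141 + 9.07·170 = 15781.10.
Deflator = Nominal/Real × 100 = 22855.25/15781.10 × 100 = 144.827.

144.83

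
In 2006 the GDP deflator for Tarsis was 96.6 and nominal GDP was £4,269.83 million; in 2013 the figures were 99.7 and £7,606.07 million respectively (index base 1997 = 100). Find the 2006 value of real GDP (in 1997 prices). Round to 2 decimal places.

Real GDP = Nominal / (GDP deflator/100) = 4269.83 / 0.966 = 4420.11.

£4,420.11 million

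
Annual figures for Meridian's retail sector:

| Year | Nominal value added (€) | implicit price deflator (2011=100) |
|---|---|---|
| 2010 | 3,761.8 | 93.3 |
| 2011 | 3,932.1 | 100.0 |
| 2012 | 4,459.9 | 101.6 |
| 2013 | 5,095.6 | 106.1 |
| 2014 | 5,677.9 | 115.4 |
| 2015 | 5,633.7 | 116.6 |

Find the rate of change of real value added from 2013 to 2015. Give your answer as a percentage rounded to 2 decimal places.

0.60%

Real value added 2013 = 5095.6/1.061 = 4802.64.
Real value added 2015 = 5633.7/1.166 = 4831.65.
Change = 4831.65/4802.64 − 1 = 0.0060.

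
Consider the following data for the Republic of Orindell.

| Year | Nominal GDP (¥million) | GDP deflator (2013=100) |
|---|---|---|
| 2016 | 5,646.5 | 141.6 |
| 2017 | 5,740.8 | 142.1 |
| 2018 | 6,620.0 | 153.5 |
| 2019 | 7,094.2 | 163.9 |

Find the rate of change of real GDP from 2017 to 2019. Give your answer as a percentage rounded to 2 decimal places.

7.14%

Real GDP 2017 = 5740.8/1.421 = 4039.97.
Real GDP 2019 = 7094.2/1.639 = 4328.37.
Change = 4328.37/4039.97 − 1 = 0.0714.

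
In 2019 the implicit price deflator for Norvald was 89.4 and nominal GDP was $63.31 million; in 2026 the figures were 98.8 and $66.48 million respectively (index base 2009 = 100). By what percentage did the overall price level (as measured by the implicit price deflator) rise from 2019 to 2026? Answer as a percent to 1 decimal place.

10.5%

Price-level change = 98.8 / 89.4 − 1 = 0.1051.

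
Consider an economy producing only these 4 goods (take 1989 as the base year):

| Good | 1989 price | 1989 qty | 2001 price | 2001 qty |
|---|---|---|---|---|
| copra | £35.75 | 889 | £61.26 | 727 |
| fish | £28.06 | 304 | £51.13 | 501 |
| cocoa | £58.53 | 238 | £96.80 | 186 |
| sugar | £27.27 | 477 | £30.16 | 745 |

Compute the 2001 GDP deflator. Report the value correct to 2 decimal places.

155.26

Nominal GDP 2001 = 61.26·727 + 51.13·501 + 96.80·186 + 30.16·745 = 110626.15.
Real GDP 2001 (at 1989 prices) = 35.75·727 + 28.06·501 + 58.53·186 + 27.27·745 = 71251.04.
Deflator = Nominal/Real × 100 = 110626.15/71251.04 × 100 = 155.263.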